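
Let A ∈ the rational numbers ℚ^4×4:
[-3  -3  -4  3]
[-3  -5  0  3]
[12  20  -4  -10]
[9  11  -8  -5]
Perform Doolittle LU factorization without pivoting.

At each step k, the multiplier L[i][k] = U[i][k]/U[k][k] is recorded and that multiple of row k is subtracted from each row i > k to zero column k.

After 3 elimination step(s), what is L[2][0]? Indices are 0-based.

k=0: U[0][0]=-3
  eliminate (1,0): mult=1, new row 1: (0, -2, 4, 0); set L[1][0]=1
  eliminate (2,0): mult=-4, new row 2: (0, 8, -20, 2); set L[2][0]=-4
  eliminate (3,0): mult=-3, new row 3: (0, 2, -20, 4); set L[3][0]=-3
k=1: U[1][1]=-2
  eliminate (2,1): mult=-4, new row 2: (0, 0, -4, 2); set L[2][1]=-4
  eliminate (3,1): mult=-1, new row 3: (0, 0, -16, 4); set L[3][1]=-1
k=2: U[2][2]=-4
  eliminate (3,2): mult=4, new row 3: (0, 0, 0, -4); set L[3][2]=4

L[2][0] = -4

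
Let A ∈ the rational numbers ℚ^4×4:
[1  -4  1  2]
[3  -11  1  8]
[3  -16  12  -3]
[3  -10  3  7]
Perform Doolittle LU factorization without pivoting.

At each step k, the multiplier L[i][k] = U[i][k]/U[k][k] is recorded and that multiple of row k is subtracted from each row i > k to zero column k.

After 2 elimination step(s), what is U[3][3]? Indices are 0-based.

k=0: U[0][0]=1
  eliminate (1,0): mult=3, new row 1: (0, 1, -2, 2); set L[1][0]=3
  eliminate (2,0): mult=3, new row 2: (0, -4, 9, -9); set L[2][0]=3
  eliminate (3,0): mult=3, new row 3: (0, 2, 0, 1); set L[3][0]=3
k=1: U[1][1]=1
  eliminate (2,1): mult=-4, new row 2: (0, 0, 1, -1); set L[2][1]=-4
  eliminate (3,1): mult=2, new row 3: (0, 0, 4, -3); set L[3][1]=2

U[3][3] = -3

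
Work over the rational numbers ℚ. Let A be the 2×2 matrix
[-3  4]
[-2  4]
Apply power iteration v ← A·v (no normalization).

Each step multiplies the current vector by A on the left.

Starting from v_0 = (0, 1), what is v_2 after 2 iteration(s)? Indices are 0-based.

v_2 = (4, 8)

v_0 = (0, 1).
v_1 = A·v_0 = (4, 4).
v_2 = A·v_1 = (4, 8).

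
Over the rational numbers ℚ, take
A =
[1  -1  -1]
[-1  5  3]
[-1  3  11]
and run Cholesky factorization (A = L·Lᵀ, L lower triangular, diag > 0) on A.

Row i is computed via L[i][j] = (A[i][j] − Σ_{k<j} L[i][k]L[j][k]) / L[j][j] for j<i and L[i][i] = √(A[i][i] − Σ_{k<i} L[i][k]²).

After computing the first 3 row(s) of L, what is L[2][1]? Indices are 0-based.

L[2][1] = 1

Step 1: L[0][0] = √(1) = 1.
  L[1][0] = (-1) / L[0][0] = -1.
Step 2: L[1][1] = √(4) = 2.
  L[2][0] = (-1) / L[0][0] = -1.
  L[2][1] = (2) / L[1][1] = 1.
Step 3: L[2][2] = √(9) = 3.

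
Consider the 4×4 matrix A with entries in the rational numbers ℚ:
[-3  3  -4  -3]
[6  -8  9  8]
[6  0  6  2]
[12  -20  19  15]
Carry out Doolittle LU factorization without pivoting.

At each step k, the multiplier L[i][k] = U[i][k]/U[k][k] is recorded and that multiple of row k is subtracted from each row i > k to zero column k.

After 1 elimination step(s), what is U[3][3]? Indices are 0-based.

k=0: U[0][0]=-3
  eliminate (1,0): mult=-2, new row 1: (0, -2, 1, 2); set L[1][0]=-2
  eliminate (2,0): mult=-2, new row 2: (0, 6, -2, -4); set L[2][0]=-2
  eliminate (3,0): mult=-4, new row 3: (0, -8, 3, 3); set L[3][0]=-4

U[3][3] = 3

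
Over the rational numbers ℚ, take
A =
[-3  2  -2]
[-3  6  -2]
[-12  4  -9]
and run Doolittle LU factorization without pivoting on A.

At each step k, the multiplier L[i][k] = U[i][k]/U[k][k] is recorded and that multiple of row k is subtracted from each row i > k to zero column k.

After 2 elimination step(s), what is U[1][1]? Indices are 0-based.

[col 0] pivot -3
  R1 -= 1*R0 → (0, 4, 0)  (L[1][0] := 1)
  R2 -= 4*R0 → (0, -4, -1)  (L[2][0] := 4)
[col 1] pivot 4
  R2 -= -1*R1 → (0, 0, -1)  (L[2][1] := -1)

U[1][1] = 4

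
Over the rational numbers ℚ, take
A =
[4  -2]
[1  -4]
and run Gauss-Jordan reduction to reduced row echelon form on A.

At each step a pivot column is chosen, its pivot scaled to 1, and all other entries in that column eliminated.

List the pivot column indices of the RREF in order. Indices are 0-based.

pivot columns: 0, 1

[1] R0 /= 4  ⇒  (1, -1/2)
     R1 -= 1·R0  ⇒  (0, -7/2)
[2] R1 /= -7/2  ⇒  (0, 1)
     R0 -= -1/2·R1  ⇒  (1, 0)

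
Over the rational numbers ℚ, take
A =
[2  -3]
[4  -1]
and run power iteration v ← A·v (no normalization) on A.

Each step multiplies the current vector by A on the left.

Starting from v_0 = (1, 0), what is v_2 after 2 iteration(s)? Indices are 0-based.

v_2 = (-8, 4)

v_0 = (1, 0).
v_1 = A·v_0 = (2, 4).
v_2 = A·v_1 = (-8, 4).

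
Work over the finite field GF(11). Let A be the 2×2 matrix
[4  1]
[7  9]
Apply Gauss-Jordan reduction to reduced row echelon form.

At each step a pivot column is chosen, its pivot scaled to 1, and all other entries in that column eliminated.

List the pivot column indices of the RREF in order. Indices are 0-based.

pivot columns: 0, 1

pivot(0,0)=4: scale R0 → (1, 3)
  clear (1,0): R1 −= (7)R0 → (0, 10)
pivot(1,1)=10: scale R1 → (0, 1)
  clear (0,1): R0 −= (3)R1 → (1, 0)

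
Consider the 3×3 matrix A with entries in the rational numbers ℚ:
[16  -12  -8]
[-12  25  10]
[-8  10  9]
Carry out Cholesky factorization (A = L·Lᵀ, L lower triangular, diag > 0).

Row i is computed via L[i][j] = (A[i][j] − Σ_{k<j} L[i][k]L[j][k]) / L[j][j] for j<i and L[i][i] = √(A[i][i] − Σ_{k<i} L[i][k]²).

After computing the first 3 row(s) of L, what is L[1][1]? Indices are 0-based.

L[1][1] = 4

Step 1: L[0][0] = √(16) = 4.
  L[1][0] = (-12) / L[0][0] = -3.
Step 2: L[1][1] = √(16) = 4.
  L[2][0] = (-8) / L[0][0] = -2.
  L[2][1] = (4) / L[1][1] = 1.
Step 3: L[2][2] = √(4) = 2.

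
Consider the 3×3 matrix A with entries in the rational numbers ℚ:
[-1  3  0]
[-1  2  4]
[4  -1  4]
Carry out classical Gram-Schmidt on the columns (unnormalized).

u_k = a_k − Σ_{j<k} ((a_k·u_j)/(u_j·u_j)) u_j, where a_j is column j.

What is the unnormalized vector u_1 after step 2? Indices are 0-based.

u_1 = (5/2, 3/2, 1)

Step 1: u_0 = a_0 = (-1, -1, 4).
Step 2: u_1 = a_1 − (-1/2)·u_0 = (5/2, 3/2, 1).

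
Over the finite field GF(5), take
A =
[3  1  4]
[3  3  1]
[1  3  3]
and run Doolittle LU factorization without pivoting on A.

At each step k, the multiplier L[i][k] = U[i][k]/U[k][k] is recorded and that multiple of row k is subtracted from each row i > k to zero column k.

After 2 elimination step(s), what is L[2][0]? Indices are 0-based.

L[2][0] = 2

Step 1: pivot at (0,0) is 3.
  row1 ← row1 − (1)·row0  ⇒  L[1][0]=1, U row1=(0, 2, 2)
  row2 ← row2 − (2)·row0  ⇒  L[2][0]=2, U row2=(0, 1, 0)
Step 2: pivot at (1,1) is 2.
  row2 ← row2 − (3)·row1  ⇒  L[2][1]=3, U row2=(0, 0, 4)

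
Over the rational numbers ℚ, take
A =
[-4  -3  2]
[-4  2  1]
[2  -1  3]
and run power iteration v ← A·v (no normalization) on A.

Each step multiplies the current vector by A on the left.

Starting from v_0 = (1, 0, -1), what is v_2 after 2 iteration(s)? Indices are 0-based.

v_0 = (1, 0, -1).
v_1 = A·v_0 = (-6, -5, -1).
v_2 = A·v_1 = (37, 13, -10).

v_2 = (37, 13, -10)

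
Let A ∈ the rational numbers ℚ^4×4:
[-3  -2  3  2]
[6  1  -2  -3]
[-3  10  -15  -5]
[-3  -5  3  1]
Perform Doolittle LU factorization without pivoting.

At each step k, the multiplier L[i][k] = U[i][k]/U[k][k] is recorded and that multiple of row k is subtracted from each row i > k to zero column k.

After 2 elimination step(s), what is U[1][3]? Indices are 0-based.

k=0: U[0][0]=-3
  eliminate (1,0): mult=-2, new row 1: (0, -3, 4, 1); set L[1][0]=-2
  eliminate (2,0): mult=1, new row 2: (0, 12, -18, -7); set L[2][0]=1
  eliminate (3,0): mult=1, new row 3: (0, -3, 0, -1); set L[3][0]=1
k=1: U[1][1]=-3
  eliminate (2,1): mult=-4, new row 2: (0, 0, -2, -3); set L[2][1]=-4
  eliminate (3,1): mult=1, new row 3: (0, 0, -4, -2); set L[3][1]=1

U[1][3] = 1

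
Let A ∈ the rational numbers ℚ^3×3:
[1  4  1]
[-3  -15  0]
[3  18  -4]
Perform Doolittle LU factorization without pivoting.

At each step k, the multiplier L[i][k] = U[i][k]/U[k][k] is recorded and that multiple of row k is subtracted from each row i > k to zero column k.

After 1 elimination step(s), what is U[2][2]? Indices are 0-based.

k=0: U[0][0]=1
  eliminate (1,0): mult=-3, new row 1: (0, -3, 3); set L[1][0]=-3
  eliminate (2,0): mult=3, new row 2: (0, 6, -7); set L[2][0]=3

U[2][2] = -7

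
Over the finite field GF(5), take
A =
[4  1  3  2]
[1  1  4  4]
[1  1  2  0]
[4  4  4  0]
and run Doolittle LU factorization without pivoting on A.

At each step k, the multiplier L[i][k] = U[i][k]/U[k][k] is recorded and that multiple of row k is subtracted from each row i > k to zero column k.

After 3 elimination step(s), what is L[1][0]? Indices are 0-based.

Step 1: pivot at (0,0) is 4.
  row1 ← row1 − (4)·row0  ⇒  L[1][0]=4, U row1=(0, 2, 2, 1)
  row2 ← row2 − (4)·row0  ⇒  L[2][0]=4, U row2=(0, 2, 0, 2)
  row3 ← row3 − (1)·row0  ⇒  L[3][0]=1, U row3=(0, 3, 1, 3)
Step 2: pivot at (1,1) is 2.
  row2 ← row2 − (1)·row1  ⇒  L[2][1]=1, U row2=(0, 0, 3, 1)
  row3 ← row3 − (4)·row1  ⇒  L[3][1]=4, U row3=(0, 0, 3, 4)
Step 3: pivot at (2,2) is 3.
  row3 ← row3 − (1)·row2  ⇒  L[3][2]=1, U row3=(0, 0, 0, 3)

L[1][0] = 4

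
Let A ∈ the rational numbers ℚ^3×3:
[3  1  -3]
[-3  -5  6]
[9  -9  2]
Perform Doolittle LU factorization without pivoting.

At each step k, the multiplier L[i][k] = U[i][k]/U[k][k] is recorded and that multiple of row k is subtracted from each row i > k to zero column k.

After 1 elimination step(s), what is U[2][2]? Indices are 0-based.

U[2][2] = 11

Step 1: pivot at (0,0) is 3.
  row1 ← row1 − (-1)·row0  ⇒  L[1][0]=-1, U row1=(0, -4, 3)
  row2 ← row2 − (3)·row0  ⇒  L[2][0]=3, U row2=(0, -12, 11)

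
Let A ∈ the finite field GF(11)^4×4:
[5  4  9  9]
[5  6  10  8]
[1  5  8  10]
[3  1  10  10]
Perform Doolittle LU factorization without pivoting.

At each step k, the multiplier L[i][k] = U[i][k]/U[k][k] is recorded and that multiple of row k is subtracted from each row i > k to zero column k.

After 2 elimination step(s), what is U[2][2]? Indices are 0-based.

Step 1: pivot at (0,0) is 5.
  row1 ← row1 − (1)·row0  ⇒  L[1][0]=1, U row1=(0, 2, 1, 10)
  row2 ← row2 − (9)·row0  ⇒  L[2][0]=9, U row2=(0, 2, 4, 6)
  row3 ← row3 − (5)·row0  ⇒  L[3][0]=5, U row3=(0, 3, 9, 9)
Step 2: pivot at (1,1) is 2.
  row2 ← row2 − (1)·row1  ⇒  L[2][1]=1, U row2=(0, 0, 3, 7)
  row3 ← row3 − (7)·row1  ⇒  L[3][1]=7, U row3=(0, 0, 2, 5)

U[2][2] = 3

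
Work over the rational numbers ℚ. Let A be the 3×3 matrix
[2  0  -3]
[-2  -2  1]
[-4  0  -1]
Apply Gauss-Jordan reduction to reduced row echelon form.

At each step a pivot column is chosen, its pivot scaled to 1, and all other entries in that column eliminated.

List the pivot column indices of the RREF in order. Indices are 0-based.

pivot columns: 0, 1, 2

pivot(0,0)=2: scale R0 → (1, 0, -3/2)
  clear (1,0): R1 −= (-2)R0 → (0, -2, -2)
  clear (2,0): R2 −= (-4)R0 → (0, 0, -7)
pivot(1,1)=-2: scale R1 → (0, 1, 1)
pivot(2,2)=-7: scale R2 → (0, 0, 1)
  clear (0,2): R0 −= (-3/2)R2 → (1, 0, 0)
  clear (1,2): R1 −= (1)R2 → (0, 1, 0)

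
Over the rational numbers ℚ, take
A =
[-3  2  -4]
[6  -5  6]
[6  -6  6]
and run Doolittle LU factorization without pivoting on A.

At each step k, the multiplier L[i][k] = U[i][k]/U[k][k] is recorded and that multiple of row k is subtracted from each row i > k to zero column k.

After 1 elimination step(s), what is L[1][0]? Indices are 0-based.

Step 1: pivot at (0,0) is -3.
  row1 ← row1 − (-2)·row0  ⇒  L[1][0]=-2, U row1=(0, -1, -2)
  row2 ← row2 − (-2)·row0  ⇒  L[2][0]=-2, U row2=(0, -2, -2)

L[1][0] = -2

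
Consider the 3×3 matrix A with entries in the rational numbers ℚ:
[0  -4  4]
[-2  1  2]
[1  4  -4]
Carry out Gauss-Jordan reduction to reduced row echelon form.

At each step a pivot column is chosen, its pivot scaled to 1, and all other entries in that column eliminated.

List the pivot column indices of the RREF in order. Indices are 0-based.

[1] R0 <-> R1
[1] R0 /= -2  ⇒  (1, -1/2, -1)
     R2 -= 1·R0  ⇒  (0, 9/2, -3)
[2] R1 /= -4  ⇒  (0, 1, -1)
     R0 -= -1/2·R1  ⇒  (1, 0, -3/2)
     R2 -= 9/2·R1  ⇒  (0, 0, 3/2)
[3] R2 /= 3/2  ⇒  (0, 0, 1)
     R0 -= -3/2·R2  ⇒  (1, 0, 0)
     R1 -= -1·R2  ⇒  (0, 1, 0)

pivot columns: 0, 1, 2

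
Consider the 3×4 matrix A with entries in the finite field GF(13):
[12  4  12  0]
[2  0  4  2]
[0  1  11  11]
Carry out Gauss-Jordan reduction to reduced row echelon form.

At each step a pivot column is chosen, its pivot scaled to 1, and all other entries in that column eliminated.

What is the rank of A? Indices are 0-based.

step 1: normalize row 0 (÷12) = (1, 9, 1, 0)
  row 1: subtract 2×row0 = (0, 8, 2, 2)
step 2: normalize row 1 (÷8) = (0, 1, 10, 10)
  row 0: subtract 9×row1 = (1, 0, 2, 1)
  row 2: subtract 1×row1 = (0, 0, 1, 1)
step 3: normalize row 2 (÷1) = (0, 0, 1, 1)
  row 0: subtract 2×row2 = (1, 0, 0, 12)
  row 1: subtract 10×row2 = (0, 1, 0, 0)

rank = 3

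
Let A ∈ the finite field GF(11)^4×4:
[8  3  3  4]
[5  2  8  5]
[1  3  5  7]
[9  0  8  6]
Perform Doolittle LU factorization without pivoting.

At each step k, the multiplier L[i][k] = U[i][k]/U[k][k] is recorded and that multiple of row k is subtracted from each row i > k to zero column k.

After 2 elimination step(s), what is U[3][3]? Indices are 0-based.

U[3][3] = 3

k=0: U[0][0]=8
  eliminate (1,0): mult=2, new row 1: (0, 7, 2, 8); set L[1][0]=2
  eliminate (2,0): mult=7, new row 2: (0, 4, 6, 1); set L[2][0]=7
  eliminate (3,0): mult=8, new row 3: (0, 9, 6, 7); set L[3][0]=8
k=1: U[1][1]=7
  eliminate (2,1): mult=10, new row 2: (0, 0, 8, 9); set L[2][1]=10
  eliminate (3,1): mult=6, new row 3: (0, 0, 5, 3); set L[3][1]=6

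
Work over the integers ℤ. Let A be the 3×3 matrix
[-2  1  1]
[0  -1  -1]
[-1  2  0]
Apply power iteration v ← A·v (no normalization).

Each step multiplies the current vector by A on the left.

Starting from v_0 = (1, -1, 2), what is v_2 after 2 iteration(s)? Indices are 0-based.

v_2 = (-2, 4, -1)

v_0 = (1, -1, 2).
v_1 = A·v_0 = (-1, -1, -3).
v_2 = A·v_1 = (-2, 4, -1).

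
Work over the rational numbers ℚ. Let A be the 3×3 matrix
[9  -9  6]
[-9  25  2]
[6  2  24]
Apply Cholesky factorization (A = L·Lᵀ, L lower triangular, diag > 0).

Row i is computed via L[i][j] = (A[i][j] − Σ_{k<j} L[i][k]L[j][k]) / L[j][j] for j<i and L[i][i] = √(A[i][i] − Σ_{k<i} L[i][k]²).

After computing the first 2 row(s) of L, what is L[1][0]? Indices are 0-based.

L[1][0] = -3

Step 1: L[0][0] = √(9) = 3.
  L[1][0] = (-9) / L[0][0] = -3.
Step 2: L[1][1] = √(16) = 4.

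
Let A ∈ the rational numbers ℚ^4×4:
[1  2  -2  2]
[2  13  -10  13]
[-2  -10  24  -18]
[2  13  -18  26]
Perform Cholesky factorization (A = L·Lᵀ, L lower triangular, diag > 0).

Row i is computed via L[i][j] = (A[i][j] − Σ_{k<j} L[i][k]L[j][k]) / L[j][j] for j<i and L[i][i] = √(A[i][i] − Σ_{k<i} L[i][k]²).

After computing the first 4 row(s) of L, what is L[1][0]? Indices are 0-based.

Step 1: L[0][0] = √(1) = 1.
  L[1][0] = (2) / L[0][0] = 2.
Step 2: L[1][1] = √(9) = 3.
  L[2][0] = (-2) / L[0][0] = -2.
  L[2][1] = (-6) / L[1][1] = -2.
Step 3: L[2][2] = √(16) = 4.
  L[3][0] = (2) / L[0][0] = 2.
  L[3][1] = (9) / L[1][1] = 3.
  L[3][2] = (-8) / L[2][2] = -2.
Step 4: L[3][3] = √(9) = 3.

L[1][0] = 2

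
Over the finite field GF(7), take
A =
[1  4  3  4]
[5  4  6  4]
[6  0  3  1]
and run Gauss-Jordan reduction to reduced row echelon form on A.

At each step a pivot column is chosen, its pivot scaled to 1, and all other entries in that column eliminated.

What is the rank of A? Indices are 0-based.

rank = 3

pivot(0,0)=1: scale R0 → (1, 4, 3, 4)
  clear (1,0): R1 −= (5)R0 → (0, 5, 5, 5)
  clear (2,0): R2 −= (6)R0 → (0, 4, 6, 5)
pivot(1,1)=5: scale R1 → (0, 1, 1, 1)
  clear (0,1): R0 −= (4)R1 → (1, 0, 6, 0)
  clear (2,1): R2 −= (4)R1 → (0, 0, 2, 1)
pivot(2,2)=2: scale R2 → (0, 0, 1, 4)
  clear (0,2): R0 −= (6)R2 → (1, 0, 0, 4)
  clear (1,2): R1 −= (1)R2 → (0, 1, 0, 4)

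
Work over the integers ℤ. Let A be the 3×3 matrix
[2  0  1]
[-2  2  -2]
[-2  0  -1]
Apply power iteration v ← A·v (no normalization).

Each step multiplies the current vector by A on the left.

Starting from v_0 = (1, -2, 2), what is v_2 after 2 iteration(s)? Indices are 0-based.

v_0 = (1, -2, 2).
v_1 = A·v_0 = (4, -10, -4).
v_2 = A·v_1 = (4, -20, -4).

v_2 = (4, -20, -4)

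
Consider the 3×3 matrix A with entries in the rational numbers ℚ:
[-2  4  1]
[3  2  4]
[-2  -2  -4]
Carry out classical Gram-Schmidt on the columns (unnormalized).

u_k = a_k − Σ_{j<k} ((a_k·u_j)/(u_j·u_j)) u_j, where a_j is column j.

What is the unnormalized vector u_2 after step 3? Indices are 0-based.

Step 1: u_0 = a_0 = (-2, 3, -2).
Step 2: u_1 = a_1 − (2/17)·u_0 = (72/17, 28/17, -30/17).
Step 3: u_2 = a_2 − (18/17)·u_0 − (76/101)·u_1 = (-7/101, -42/101, -56/101).

u_2 = (-7/101, -42/101, -56/101)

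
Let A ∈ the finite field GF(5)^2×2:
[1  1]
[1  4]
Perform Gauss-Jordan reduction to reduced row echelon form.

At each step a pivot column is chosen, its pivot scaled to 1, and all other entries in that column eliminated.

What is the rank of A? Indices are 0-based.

pivot(0,0)=1: scale R0 → (1, 1)
  clear (1,0): R1 −= (1)R0 → (0, 3)
pivot(1,1)=3: scale R1 → (0, 1)
  clear (0,1): R0 −= (1)R1 → (1, 0)

rank = 2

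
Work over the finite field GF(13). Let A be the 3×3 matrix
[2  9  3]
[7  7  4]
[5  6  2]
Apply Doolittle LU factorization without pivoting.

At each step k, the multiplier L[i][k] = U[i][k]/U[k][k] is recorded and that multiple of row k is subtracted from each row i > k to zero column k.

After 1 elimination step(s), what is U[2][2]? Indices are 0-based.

U[2][2] = 1

k=0: U[0][0]=2
  eliminate (1,0): mult=10, new row 1: (0, 8, 0); set L[1][0]=10
  eliminate (2,0): mult=9, new row 2: (0, 3, 1); set L[2][0]=9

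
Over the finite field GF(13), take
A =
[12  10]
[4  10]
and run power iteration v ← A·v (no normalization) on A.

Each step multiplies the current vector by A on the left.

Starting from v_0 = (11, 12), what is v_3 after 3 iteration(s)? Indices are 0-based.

v_0 = (11, 12).
v_1 = A·v_0 = (5, 8).
v_2 = A·v_1 = (10, 9).
v_3 = A·v_2 = (2, 0).

v_3 = (2, 0)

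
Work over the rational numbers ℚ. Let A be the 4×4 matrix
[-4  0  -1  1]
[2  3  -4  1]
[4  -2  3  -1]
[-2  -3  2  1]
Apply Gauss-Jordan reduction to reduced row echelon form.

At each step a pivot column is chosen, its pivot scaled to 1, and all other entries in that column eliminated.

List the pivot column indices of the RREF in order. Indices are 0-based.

pivot(0,0)=-4: scale R0 → (1, 0, 1/4, -1/4)
  clear (1,0): R1 −= (2)R0 → (0, 3, -9/2, 3/2)
  clear (2,0): R2 −= (4)R0 → (0, -2, 2, 0)
  clear (3,0): R3 −= (-2)R0 → (0, -3, 5/2, 1/2)
pivot(1,1)=3: scale R1 → (0, 1, -3/2, 1/2)
  clear (2,1): R2 −= (-2)R1 → (0, 0, -1, 1)
  clear (3,1): R3 −= (-3)R1 → (0, 0, -2, 2)
pivot(2,2)=-1: scale R2 → (0, 0, 1, -1)
  clear (0,2): R0 −= (1/4)R2 → (1, 0, 0, 0)
  clear (1,2): R1 −= (-3/2)R2 → (0, 1, 0, -1)
  clear (3,2): R3 −= (-2)R2 → (0, 0, 0, 0)
col 3: no nonzero at/below row 3; advance.

pivot columns: 0, 1, 2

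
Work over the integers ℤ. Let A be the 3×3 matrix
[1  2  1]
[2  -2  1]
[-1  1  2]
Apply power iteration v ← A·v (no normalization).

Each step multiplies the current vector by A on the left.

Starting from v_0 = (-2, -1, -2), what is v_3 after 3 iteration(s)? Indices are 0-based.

v_3 = (-35, -24, 2)

v_0 = (-2, -1, -2).
v_1 = A·v_0 = (-6, -4, -3).
v_2 = A·v_1 = (-17, -7, -4).
v_3 = A·v_2 = (-35, -24, 2).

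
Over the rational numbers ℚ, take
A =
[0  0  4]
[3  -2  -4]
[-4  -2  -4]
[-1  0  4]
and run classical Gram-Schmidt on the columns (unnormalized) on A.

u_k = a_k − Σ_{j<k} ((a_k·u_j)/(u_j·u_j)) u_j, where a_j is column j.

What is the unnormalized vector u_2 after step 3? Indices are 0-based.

u_2 = (4, 28/51, -28/51, 196/51)

Step 1: u_0 = a_0 = (0, 3, -4, -1).
Step 2: u_1 = a_1 − (1/13)·u_0 = (0, -29/13, -22/13, 1/13).
Step 3: u_2 = a_2 − (0)·u_0 − (104/51)·u_1 = (4, 28/51, -28/51, 196/51).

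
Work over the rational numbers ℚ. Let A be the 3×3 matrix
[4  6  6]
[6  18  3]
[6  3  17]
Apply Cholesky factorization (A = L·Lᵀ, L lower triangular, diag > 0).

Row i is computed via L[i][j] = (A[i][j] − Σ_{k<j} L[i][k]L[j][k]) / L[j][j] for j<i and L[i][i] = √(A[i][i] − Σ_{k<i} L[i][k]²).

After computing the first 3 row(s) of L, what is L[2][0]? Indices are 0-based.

L[2][0] = 3

Step 1: L[0][0] = √(4) = 2.
  L[1][0] = (6) / L[0][0] = 3.
Step 2: L[1][1] = √(9) = 3.
  L[2][0] = (6) / L[0][0] = 3.
  L[2][1] = (-6) / L[1][1] = -2.
Step 3: L[2][2] = √(4) = 2.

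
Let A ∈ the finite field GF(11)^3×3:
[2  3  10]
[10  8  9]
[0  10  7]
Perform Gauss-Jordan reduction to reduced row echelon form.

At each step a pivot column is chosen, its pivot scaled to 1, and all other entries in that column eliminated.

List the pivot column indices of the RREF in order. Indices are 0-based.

pivot columns: 0, 1, 2

step 1: normalize row 0 (÷2) = (1, 7, 5)
  row 1: subtract 10×row0 = (0, 4, 3)
step 2: normalize row 1 (÷4) = (0, 1, 9)
  row 0: subtract 7×row1 = (1, 0, 8)
  row 2: subtract 10×row1 = (0, 0, 5)
step 3: normalize row 2 (÷5) = (0, 0, 1)
  row 0: subtract 8×row2 = (1, 0, 0)
  row 1: subtract 9×row2 = (0, 1, 0)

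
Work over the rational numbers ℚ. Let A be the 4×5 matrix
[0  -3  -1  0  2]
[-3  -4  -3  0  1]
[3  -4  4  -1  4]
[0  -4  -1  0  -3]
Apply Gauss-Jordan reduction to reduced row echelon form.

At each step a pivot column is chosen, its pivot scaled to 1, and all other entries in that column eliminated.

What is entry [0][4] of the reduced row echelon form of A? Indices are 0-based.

M[0][4] = 10

[1] R0 <-> R1
[1] R0 /= -3  ⇒  (1, 4/3, 1, 0, -1/3)
     R2 -= 3·R0  ⇒  (0, -8, 1, -1, 5)
[2] R1 /= -3  ⇒  (0, 1, 1/3, 0, -2/3)
     R0 -= 4/3·R1  ⇒  (1, 0, 5/9, 0, 5/9)
     R2 -= -8·R1  ⇒  (0, 0, 11/3, -1, -1/3)
     R3 -= -4·R1  ⇒  (0, 0, 1/3, 0, -17/3)
[3] R2 /= 11/3  ⇒  (0, 0, 1, -3/11, -1/11)
     R0 -= 5/9·R2  ⇒  (1, 0, 0, 5/33, 20/33)
     R1 -= 1/3·R2  ⇒  (0, 1, 0, 1/11, -7/11)
     R3 -= 1/3·R2  ⇒  (0, 0, 0, 1/11, -62/11)
[4] R3 /= 1/11  ⇒  (0, 0, 0, 1, -62)
     R0 -= 5/33·R3  ⇒  (1, 0, 0, 0, 10)
     R1 -= 1/11·R3  ⇒  (0, 1, 0, 0, 5)
     R2 -= -3/11·R3  ⇒  (0, 0, 1, 0, -17)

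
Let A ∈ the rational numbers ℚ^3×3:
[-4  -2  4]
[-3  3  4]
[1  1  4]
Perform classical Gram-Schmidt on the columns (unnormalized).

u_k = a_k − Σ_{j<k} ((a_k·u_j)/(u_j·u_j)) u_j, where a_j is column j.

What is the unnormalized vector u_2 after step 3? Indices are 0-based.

Step 1: u_0 = a_0 = (-4, -3, 1).
Step 2: u_1 = a_1 − (0)·u_0 = (-2, 3, 1).
Step 3: u_2 = a_2 − (-12/13)·u_0 − (4/7)·u_1 = (132/91, -44/91, 396/91).

u_2 = (132/91, -44/91, 396/91)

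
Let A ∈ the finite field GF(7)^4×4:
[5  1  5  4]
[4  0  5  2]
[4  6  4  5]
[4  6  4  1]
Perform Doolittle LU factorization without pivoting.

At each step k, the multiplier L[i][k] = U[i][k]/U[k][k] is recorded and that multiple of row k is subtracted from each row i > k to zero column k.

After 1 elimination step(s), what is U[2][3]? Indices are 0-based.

U[2][3] = 6

Step 1: pivot at (0,0) is 5.
  row1 ← row1 − (5)·row0  ⇒  L[1][0]=5, U row1=(0, 2, 1, 3)
  row2 ← row2 − (5)·row0  ⇒  L[2][0]=5, U row2=(0, 1, 0, 6)
  row3 ← row3 − (5)·row0  ⇒  L[3][0]=5, U row3=(0, 1, 0, 2)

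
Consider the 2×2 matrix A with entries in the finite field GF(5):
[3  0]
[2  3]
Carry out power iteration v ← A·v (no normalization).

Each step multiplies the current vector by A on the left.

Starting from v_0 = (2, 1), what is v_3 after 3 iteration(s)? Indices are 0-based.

v_3 = (4, 0)

v_0 = (2, 1).
v_1 = A·v_0 = (1, 2).
v_2 = A·v_1 = (3, 3).
v_3 = A·v_2 = (4, 0).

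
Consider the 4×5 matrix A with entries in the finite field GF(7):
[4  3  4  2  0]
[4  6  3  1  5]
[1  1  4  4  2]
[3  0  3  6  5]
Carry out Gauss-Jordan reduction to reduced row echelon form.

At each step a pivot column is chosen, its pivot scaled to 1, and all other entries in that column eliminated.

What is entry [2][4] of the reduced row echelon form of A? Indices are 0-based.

pivot(0,0)=4: scale R0 → (1, 6, 1, 4, 0)
  clear (1,0): R1 −= (4)R0 → (0, 3, 6, 6, 5)
  clear (2,0): R2 −= (1)R0 → (0, 2, 3, 0, 2)
  clear (3,0): R3 −= (3)R0 → (0, 3, 0, 1, 5)
pivot(1,1)=3: scale R1 → (0, 1, 2, 2, 4)
  clear (0,1): R0 −= (6)R1 → (1, 0, 3, 6, 4)
  clear (2,1): R2 −= (2)R1 → (0, 0, 6, 3, 1)
  clear (3,1): R3 −= (3)R1 → (0, 0, 1, 2, 0)
pivot(2,2)=6: scale R2 → (0, 0, 1, 4, 6)
  clear (0,2): R0 −= (3)R2 → (1, 0, 0, 1, 0)
  clear (1,2): R1 −= (2)R2 → (0, 1, 0, 1, 6)
  clear (3,2): R3 −= (1)R2 → (0, 0, 0, 5, 1)
pivot(3,3)=5: scale R3 → (0, 0, 0, 1, 3)
  clear (0,3): R0 −= (1)R3 → (1, 0, 0, 0, 4)
  clear (1,3): R1 −= (1)R3 → (0, 1, 0, 0, 3)
  clear (2,3): R2 −= (4)R3 → (0, 0, 1, 0, 1)

M[2][4] = 1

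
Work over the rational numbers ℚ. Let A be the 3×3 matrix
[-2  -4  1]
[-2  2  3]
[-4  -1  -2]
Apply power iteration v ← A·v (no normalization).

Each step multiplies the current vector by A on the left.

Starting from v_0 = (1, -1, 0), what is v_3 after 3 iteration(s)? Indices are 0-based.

v_3 = (68, -54, -19)

v_0 = (1, -1, 0).
v_1 = A·v_0 = (2, -4, -3).
v_2 = A·v_1 = (9, -21, 2).
v_3 = A·v_2 = (68, -54, -19).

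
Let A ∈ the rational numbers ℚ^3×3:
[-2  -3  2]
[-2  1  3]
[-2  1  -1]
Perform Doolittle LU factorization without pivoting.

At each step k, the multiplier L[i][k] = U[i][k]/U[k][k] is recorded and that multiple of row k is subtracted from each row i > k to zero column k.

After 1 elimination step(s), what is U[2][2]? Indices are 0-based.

U[2][2] = -3

k=0: U[0][0]=-2
  eliminate (1,0): mult=1, new row 1: (0, 4, 1); set L[1][0]=1
  eliminate (2,0): mult=1, new row 2: (0, 4, -3); set L[2][0]=1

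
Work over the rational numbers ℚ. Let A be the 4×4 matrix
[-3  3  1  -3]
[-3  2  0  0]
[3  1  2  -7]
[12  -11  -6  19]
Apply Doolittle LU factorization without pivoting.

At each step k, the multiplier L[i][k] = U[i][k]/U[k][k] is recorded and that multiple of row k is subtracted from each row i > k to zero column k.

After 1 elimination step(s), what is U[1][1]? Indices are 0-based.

[col 0] pivot -3
  R1 -= 1*R0 → (0, -1, -1, 3)  (L[1][0] := 1)
  R2 -= -1*R0 → (0, 4, 3, -10)  (L[2][0] := -1)
  R3 -= -4*R0 → (0, 1, -2, 7)  (L[3][0] := -4)

U[1][1] = -1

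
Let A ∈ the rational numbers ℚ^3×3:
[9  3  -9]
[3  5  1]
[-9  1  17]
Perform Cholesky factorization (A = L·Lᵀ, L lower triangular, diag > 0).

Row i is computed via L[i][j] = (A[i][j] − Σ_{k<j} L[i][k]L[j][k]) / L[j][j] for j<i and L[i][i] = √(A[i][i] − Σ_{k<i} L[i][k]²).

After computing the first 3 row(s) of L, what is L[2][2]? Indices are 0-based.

Step 1: L[0][0] = √(9) = 3.
  L[1][0] = (3) / L[0][0] = 1.
Step 2: L[1][1] = √(4) = 2.
  L[2][0] = (-9) / L[0][0] = -3.
  L[2][1] = (4) / L[1][1] = 2.
Step 3: L[2][2] = √(4) = 2.

L[2][2] = 2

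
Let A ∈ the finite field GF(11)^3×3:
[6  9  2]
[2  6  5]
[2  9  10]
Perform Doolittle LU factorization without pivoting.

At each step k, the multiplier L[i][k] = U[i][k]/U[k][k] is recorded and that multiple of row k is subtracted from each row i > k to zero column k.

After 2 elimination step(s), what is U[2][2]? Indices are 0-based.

U[2][2] = 8

[col 0] pivot 6
  R1 -= 4*R0 → (0, 3, 8)  (L[1][0] := 4)
  R2 -= 4*R0 → (0, 6, 2)  (L[2][0] := 4)
[col 1] pivot 3
  R2 -= 2*R1 → (0, 0, 8)  (L[2][1] := 2)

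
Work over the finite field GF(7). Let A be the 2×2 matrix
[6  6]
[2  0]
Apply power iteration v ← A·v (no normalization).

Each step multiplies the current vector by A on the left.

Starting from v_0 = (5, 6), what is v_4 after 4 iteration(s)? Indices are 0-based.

v_4 = (5, 0)

v_0 = (5, 6).
v_1 = A·v_0 = (3, 3).
v_2 = A·v_1 = (1, 6).
v_3 = A·v_2 = (0, 2).
v_4 = A·v_3 = (5, 0).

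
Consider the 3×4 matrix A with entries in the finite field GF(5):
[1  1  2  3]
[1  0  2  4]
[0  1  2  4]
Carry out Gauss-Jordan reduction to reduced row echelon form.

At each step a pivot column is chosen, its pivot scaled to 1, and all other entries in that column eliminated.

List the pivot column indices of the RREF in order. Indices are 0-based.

pivot columns: 0, 1, 2

step 1: normalize row 0 (÷1) = (1, 1, 2, 3)
  row 1: subtract 1×row0 = (0, 4, 0, 1)
step 2: normalize row 1 (÷4) = (0, 1, 0, 4)
  row 0: subtract 1×row1 = (1, 0, 2, 4)
  row 2: subtract 1×row1 = (0, 0, 2, 0)
step 3: normalize row 2 (÷2) = (0, 0, 1, 0)
  row 0: subtract 2×row2 = (1, 0, 0, 4)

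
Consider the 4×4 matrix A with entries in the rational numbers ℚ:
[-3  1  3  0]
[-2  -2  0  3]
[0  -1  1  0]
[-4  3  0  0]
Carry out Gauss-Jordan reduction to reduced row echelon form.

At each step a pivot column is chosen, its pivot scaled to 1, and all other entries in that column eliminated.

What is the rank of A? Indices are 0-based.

step 1: normalize row 0 (÷-3) = (1, -1/3, -1, 0)
  row 1: subtract -2×row0 = (0, -8/3, -2, 3)
  row 3: subtract -4×row0 = (0, 5/3, -4, 0)
step 2: normalize row 1 (÷-8/3) = (0, 1, 3/4, -9/8)
  row 0: subtract -1/3×row1 = (1, 0, -3/4, -3/8)
  row 2: subtract -1×row1 = (0, 0, 7/4, -9/8)
  row 3: subtract 5/3×row1 = (0, 0, -21/4, 15/8)
step 3: normalize row 2 (÷7/4) = (0, 0, 1, -9/14)
  row 0: subtract -3/4×row2 = (1, 0, 0, -6/7)
  row 1: subtract 3/4×row2 = (0, 1, 0, -9/14)
  row 3: subtract -21/4×row2 = (0, 0, 0, -3/2)
step 4: normalize row 3 (÷-3/2) = (0, 0, 0, 1)
  row 0: subtract -6/7×row3 = (1, 0, 0, 0)
  row 1: subtract -9/14×row3 = (0, 1, 0, 0)
  row 2: subtract -9/14×row3 = (0, 0, 1, 0)

rank = 4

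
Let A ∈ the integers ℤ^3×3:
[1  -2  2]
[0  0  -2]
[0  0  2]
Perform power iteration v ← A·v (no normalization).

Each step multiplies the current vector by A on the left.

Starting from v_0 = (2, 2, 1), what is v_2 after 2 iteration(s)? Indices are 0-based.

v_2 = (8, -4, 4)

v_0 = (2, 2, 1).
v_1 = A·v_0 = (0, -2, 2).
v_2 = A·v_1 = (8, -4, 4).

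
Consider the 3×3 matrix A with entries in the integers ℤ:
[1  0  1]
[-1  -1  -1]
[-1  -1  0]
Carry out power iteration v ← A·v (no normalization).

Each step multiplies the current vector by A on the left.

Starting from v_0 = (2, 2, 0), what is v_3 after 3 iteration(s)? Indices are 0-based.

v_0 = (2, 2, 0).
v_1 = A·v_0 = (2, -4, -4).
v_2 = A·v_1 = (-2, 6, 2).
v_3 = A·v_2 = (0, -6, -4).

v_3 = (0, -6, -4)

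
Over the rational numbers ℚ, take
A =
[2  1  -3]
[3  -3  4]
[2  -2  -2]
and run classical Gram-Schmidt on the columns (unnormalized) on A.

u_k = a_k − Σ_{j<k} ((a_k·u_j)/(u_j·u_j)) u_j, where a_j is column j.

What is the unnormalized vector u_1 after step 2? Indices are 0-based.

u_1 = (39/17, -18/17, -12/17)

Step 1: u_0 = a_0 = (2, 3, 2).
Step 2: u_1 = a_1 − (-11/17)·u_0 = (39/17, -18/17, -12/17).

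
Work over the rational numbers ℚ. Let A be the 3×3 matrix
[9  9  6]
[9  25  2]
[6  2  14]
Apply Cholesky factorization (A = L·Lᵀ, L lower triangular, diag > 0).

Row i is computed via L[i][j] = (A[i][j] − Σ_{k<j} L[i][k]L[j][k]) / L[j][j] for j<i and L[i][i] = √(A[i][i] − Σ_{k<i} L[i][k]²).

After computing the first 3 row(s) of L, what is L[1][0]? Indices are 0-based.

Step 1: L[0][0] = √(9) = 3.
  L[1][0] = (9) / L[0][0] = 3.
Step 2: L[1][1] = √(16) = 4.
  L[2][0] = (6) / L[0][0] = 2.
  L[2][1] = (-4) / L[1][1] = -1.
Step 3: L[2][2] = √(9) = 3.

L[1][0] = 3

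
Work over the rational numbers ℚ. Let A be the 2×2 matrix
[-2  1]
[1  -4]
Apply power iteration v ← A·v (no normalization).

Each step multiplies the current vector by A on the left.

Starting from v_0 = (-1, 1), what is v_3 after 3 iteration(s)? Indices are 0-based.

v_3 = (45, -103)

v_0 = (-1, 1).
v_1 = A·v_0 = (3, -5).
v_2 = A·v_1 = (-11, 23).
v_3 = A·v_2 = (45, -103).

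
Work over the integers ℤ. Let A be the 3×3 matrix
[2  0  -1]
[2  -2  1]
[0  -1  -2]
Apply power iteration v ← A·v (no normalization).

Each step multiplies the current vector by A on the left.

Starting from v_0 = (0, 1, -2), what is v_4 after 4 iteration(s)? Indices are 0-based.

v_0 = (0, 1, -2).
v_1 = A·v_0 = (2, -4, 3).
v_2 = A·v_1 = (1, 15, -2).
v_3 = A·v_2 = (4, -30, -11).
v_4 = A·v_3 = (19, 57, 52).

v_4 = (19, 57, 52)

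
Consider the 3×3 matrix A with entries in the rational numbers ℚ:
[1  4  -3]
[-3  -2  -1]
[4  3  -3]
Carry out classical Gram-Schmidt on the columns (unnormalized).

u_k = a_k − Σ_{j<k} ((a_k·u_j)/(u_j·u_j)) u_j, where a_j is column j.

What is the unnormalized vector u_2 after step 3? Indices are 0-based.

u_2 = (4/27, -52/27, -40/27)

Step 1: u_0 = a_0 = (1, -3, 4).
Step 2: u_1 = a_1 − (11/13)·u_0 = (41/13, 7/13, -5/13).
Step 3: u_2 = a_2 − (-6/13)·u_0 − (-23/27)·u_1 = (4/27, -52/27, -40/27).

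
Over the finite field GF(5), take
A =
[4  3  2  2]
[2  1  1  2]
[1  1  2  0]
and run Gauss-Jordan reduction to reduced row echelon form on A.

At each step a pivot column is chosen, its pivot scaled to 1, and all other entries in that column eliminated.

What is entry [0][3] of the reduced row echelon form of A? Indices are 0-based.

[1] R0 /= 4  ⇒  (1, 2, 3, 3)
     R1 -= 2·R0  ⇒  (0, 2, 0, 1)
     R2 -= 1·R0  ⇒  (0, 4, 4, 2)
[2] R1 /= 2  ⇒  (0, 1, 0, 3)
     R0 -= 2·R1  ⇒  (1, 0, 3, 2)
     R2 -= 4·R1  ⇒  (0, 0, 4, 0)
[3] R2 /= 4  ⇒  (0, 0, 1, 0)
     R0 -= 3·R2  ⇒  (1, 0, 0, 2)

M[0][3] = 2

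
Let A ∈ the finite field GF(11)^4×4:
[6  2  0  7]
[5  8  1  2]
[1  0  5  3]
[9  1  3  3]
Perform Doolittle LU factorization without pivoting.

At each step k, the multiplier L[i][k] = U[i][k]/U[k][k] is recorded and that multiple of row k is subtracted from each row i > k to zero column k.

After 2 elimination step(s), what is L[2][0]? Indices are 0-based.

L[2][0] = 2

k=0: U[0][0]=6
  eliminate (1,0): mult=10, new row 1: (0, 10, 1, 9); set L[1][0]=10
  eliminate (2,0): mult=2, new row 2: (0, 7, 5, 0); set L[2][0]=2
  eliminate (3,0): mult=7, new row 3: (0, 9, 3, 9); set L[3][0]=7
k=1: U[1][1]=10
  eliminate (2,1): mult=4, new row 2: (0, 0, 1, 8); set L[2][1]=4
  eliminate (3,1): mult=2, new row 3: (0, 0, 1, 2); set L[3][1]=2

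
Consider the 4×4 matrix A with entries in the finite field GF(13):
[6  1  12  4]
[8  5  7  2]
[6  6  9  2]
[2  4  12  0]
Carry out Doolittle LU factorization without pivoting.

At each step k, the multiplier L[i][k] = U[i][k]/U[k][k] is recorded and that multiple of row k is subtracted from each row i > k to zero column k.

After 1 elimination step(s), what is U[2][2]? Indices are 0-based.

U[2][2] = 10

Step 1: pivot at (0,0) is 6.
  row1 ← row1 − (10)·row0  ⇒  L[1][0]=10, U row1=(0, 8, 4, 1)
  row2 ← row2 − (1)·row0  ⇒  L[2][0]=1, U row2=(0, 5, 10, 11)
  row3 ← row3 − (9)·row0  ⇒  L[3][0]=9, U row3=(0, 8, 8, 3)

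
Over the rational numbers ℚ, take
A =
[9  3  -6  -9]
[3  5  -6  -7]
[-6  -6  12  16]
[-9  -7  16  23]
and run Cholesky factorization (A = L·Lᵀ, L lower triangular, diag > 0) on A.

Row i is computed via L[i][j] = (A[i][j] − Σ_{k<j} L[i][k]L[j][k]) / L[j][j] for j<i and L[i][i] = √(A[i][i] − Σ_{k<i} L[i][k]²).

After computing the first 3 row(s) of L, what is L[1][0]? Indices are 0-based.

L[1][0] = 1

Step 1: L[0][0] = √(9) = 3.
  L[1][0] = (3) / L[0][0] = 1.
Step 2: L[1][1] = √(4) = 2.
  L[2][0] = (-6) / L[0][0] = -2.
  L[2][1] = (-4) / L[1][1] = -2.
Step 3: L[2][2] = √(4) = 2.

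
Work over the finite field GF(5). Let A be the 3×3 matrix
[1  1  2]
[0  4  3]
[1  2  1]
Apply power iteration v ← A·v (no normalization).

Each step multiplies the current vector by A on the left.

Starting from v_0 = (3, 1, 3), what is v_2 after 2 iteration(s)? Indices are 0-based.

v_0 = (3, 1, 3).
v_1 = A·v_0 = (0, 3, 3).
v_2 = A·v_1 = (4, 1, 4).

v_2 = (4, 1, 4)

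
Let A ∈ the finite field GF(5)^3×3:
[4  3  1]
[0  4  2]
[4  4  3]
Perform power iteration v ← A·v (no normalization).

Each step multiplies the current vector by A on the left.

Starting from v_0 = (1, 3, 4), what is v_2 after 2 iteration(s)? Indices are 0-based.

v_0 = (1, 3, 4).
v_1 = A·v_0 = (2, 0, 3).
v_2 = A·v_1 = (1, 1, 2).

v_2 = (1, 1, 2)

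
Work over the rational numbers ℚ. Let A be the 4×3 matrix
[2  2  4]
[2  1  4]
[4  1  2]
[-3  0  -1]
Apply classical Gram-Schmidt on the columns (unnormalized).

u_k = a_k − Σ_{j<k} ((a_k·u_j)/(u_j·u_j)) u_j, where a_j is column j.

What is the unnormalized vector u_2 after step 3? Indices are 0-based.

u_2 = (-18/49, 78/49, -6/7, -16/49)

Step 1: u_0 = a_0 = (2, 2, 4, -3).
Step 2: u_1 = a_1 − (10/33)·u_0 = (46/33, 13/33, -7/33, 10/11).
Step 3: u_2 = a_2 − (9/11)·u_0 − (96/49)·u_1 = (-18/49, 78/49, -6/7, -16/49).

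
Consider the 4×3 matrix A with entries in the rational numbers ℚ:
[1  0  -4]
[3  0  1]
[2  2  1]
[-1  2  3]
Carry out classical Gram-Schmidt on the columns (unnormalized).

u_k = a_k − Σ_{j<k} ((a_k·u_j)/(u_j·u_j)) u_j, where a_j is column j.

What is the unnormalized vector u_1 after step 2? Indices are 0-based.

u_1 = (-2/15, -2/5, 26/15, 32/15)

Step 1: u_0 = a_0 = (1, 3, 2, -1).
Step 2: u_1 = a_1 − (2/15)·u_0 = (-2/15, -2/5, 26/15, 32/15).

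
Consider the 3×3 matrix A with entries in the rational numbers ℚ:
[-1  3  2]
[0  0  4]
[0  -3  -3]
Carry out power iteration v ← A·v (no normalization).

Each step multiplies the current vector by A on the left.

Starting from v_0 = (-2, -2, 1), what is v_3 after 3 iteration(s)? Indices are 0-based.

v_0 = (-2, -2, 1).
v_1 = A·v_0 = (-2, 4, 3).
v_2 = A·v_1 = (20, 12, -21).
v_3 = A·v_2 = (-26, -84, 27).

v_3 = (-26, -84, 27)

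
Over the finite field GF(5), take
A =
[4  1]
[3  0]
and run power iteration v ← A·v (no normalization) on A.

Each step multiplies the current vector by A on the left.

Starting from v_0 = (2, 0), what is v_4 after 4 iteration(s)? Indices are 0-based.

v_4 = (3, 3)

v_0 = (2, 0).
v_1 = A·v_0 = (3, 1).
v_2 = A·v_1 = (3, 4).
v_3 = A·v_2 = (1, 4).
v_4 = A·v_3 = (3, 3).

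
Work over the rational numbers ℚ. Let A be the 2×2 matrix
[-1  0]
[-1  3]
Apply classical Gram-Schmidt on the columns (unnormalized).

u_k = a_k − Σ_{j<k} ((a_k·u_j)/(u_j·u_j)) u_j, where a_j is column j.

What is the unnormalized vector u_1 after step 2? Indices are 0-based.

u_1 = (-3/2, 3/2)

Step 1: u_0 = a_0 = (-1, -1).
Step 2: u_1 = a_1 − (-3/2)·u_0 = (-3/2, 3/2).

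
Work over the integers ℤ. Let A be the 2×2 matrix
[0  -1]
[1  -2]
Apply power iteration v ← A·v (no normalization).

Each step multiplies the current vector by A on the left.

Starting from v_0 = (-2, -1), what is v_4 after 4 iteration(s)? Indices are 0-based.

v_0 = (-2, -1).
v_1 = A·v_0 = (1, 0).
v_2 = A·v_1 = (0, 1).
v_3 = A·v_2 = (-1, -2).
v_4 = A·v_3 = (2, 3).

v_4 = (2, 3)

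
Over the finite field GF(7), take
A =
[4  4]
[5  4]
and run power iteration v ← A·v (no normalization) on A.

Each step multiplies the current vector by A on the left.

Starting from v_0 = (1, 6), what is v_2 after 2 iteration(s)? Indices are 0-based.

v_0 = (1, 6).
v_1 = A·v_0 = (0, 1).
v_2 = A·v_1 = (4, 4).

v_2 = (4, 4)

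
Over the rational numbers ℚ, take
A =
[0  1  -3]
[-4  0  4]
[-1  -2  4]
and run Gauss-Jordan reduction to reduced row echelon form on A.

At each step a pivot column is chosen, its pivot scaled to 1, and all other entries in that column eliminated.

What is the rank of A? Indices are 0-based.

rank = 3

pivot(0,0): swap R0↔R1
pivot(0,0)=-4: scale R0 → (1, 0, -1)
  clear (2,0): R2 −= (-1)R0 → (0, -2, 3)
pivot(1,1)=1: scale R1 → (0, 1, -3)
  clear (2,1): R2 −= (-2)R1 → (0, 0, -3)
pivot(2,2)=-3: scale R2 → (0, 0, 1)
  clear (0,2): R0 −= (-1)R2 → (1, 0, 0)
  clear (1,2): R1 −= (-3)R2 → (0, 1, 0)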